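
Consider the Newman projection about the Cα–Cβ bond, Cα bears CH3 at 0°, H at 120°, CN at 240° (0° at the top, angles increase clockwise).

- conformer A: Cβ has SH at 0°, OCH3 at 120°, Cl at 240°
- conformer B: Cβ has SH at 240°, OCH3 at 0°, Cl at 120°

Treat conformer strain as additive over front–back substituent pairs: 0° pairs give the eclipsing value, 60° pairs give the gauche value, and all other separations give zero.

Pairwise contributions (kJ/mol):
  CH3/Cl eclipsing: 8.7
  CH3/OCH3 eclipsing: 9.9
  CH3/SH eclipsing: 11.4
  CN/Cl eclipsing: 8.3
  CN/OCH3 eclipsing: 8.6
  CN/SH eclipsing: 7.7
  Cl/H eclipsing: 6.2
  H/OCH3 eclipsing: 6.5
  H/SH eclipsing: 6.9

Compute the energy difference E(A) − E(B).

A (eclipsed): CH3–SH eclipsed, H–OCH3 eclipsed, CN–Cl eclipsed; 11.4 + 6.5 + 8.3 = 26.2 kJ/mol.
B (eclipsed): CH3–OCH3 eclipsed, H–Cl eclipsed, CN–SH eclipsed; 9.9 + 6.2 + 7.7 = 23.8 kJ/mol.
E(A) − E(B) = 26.2 − 23.8 = +2.4 kJ/mol.

+2.4 kJ/mol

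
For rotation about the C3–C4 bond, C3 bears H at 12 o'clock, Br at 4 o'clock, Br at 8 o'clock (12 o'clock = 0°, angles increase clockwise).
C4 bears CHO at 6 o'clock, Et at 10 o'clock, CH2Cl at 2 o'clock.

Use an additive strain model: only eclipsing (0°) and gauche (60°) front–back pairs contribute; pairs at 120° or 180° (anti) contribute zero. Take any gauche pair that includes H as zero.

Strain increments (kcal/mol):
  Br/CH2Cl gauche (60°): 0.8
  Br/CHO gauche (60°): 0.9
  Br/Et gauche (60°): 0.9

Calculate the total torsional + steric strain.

3.5 kcal/mol

This conformer (staggered): Br(120°)/CHO(180°) gauche 0.9; Br(120°)/CH2Cl(60°) gauche 0.8; Br(240°)/CHO(180°) gauche 0.9; Br(240°)/Et(300°) gauche 0.9 → 3.5 kcal/mol.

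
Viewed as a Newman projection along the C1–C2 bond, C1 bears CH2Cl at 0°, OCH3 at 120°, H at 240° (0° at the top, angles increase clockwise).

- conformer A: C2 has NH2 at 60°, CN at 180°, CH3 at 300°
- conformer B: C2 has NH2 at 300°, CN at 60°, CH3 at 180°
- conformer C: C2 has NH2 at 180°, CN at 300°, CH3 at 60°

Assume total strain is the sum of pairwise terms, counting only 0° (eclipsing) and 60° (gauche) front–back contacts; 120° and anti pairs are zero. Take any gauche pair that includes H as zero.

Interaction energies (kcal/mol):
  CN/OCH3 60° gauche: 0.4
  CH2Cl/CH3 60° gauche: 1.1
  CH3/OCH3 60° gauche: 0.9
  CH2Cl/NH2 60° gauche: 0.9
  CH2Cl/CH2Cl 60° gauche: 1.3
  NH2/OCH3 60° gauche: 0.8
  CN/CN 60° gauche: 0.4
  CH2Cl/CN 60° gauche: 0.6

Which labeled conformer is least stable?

A (staggered): CH2Cl(0°)/NH2(60°) gauche 0.9; CH2Cl(0°)/CH3(300°) gauche 1.1; OCH3(120°)/NH2(60°) gauche 0.8; OCH3(120°)/CN(180°) gauche 0.4 → 3.2 kcal/mol.
B (staggered): CH2Cl(0°)/NH2(300°) gauche 0.9; CH2Cl(0°)/CN(60°) gauche 0.6; OCH3(120°)/CN(60°) gauche 0.4; OCH3(120°)/CH3(180°) gauche 0.9 → 2.8 kcal/mol.
C (staggered): CH2Cl(0°)/CN(300°) gauche 0.6; CH2Cl(0°)/CH3(60°) gauche 1.1; OCH3(120°)/NH2(180°) gauche 0.8; OCH3(120°)/CH3(60°) gauche 0.9 → 3.4 kcal/mol.
C has the highest total (3.4 kcal/mol).

C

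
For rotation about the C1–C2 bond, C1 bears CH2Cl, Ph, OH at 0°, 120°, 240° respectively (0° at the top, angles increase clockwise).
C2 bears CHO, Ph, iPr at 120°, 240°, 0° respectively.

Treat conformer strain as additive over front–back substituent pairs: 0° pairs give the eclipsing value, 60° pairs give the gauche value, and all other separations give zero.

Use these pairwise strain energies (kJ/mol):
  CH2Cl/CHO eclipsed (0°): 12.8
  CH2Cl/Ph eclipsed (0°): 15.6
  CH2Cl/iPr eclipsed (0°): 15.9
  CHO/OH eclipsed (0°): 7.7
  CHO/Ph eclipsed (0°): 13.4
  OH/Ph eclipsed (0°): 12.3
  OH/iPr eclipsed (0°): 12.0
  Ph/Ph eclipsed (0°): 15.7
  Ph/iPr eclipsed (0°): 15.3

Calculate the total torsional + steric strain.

41.6 kJ/mol

This conformer (eclipsed): CH2Cl–iPr eclipsed, Ph–CHO eclipsed, OH–Ph eclipsed; 15.9 + 13.4 + 12.3 = 41.6 kJ/mol.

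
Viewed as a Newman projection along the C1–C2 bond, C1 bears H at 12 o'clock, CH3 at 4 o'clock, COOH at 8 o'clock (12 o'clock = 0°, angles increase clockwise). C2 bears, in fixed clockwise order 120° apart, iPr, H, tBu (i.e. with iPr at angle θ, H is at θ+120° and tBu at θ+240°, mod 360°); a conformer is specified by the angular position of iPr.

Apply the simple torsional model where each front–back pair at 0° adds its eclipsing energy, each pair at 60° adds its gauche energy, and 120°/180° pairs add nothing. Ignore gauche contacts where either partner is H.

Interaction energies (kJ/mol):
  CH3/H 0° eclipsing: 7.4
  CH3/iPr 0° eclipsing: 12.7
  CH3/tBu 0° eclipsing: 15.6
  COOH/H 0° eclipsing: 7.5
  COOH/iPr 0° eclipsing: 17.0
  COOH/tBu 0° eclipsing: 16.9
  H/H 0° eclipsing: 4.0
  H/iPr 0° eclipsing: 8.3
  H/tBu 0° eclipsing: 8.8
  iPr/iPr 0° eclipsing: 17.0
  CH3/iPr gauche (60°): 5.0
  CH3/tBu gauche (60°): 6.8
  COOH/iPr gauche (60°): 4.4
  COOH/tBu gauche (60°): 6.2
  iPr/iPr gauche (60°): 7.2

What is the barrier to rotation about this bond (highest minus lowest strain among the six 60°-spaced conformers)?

25.4 kJ/mol

iPr at 0° (eclipsed): H(0°)/iPr(0°) eclipsed 8.3; CH3(120°)/H(120°) eclipsed 7.4; COOH(240°)/tBu(240°) eclipsed 16.9 → 32.6 kJ/mol.
iPr at 60° (staggered): CH3(120°)/iPr(60°) gauche 5.0; COOH(240°)/tBu(300°) gauche 6.2 → 11.2 kJ/mol.
iPr at 120° (eclipsed): H(0°)/tBu(0°) eclipsed 8.8; CH3(120°)/iPr(120°) eclipsed 12.7; COOH(240°)/H(240°) eclipsed 7.5 → 29.0 kJ/mol.
iPr at 180° (staggered): CH3(120°)/iPr(180°) gauche 5.0; CH3(120°)/tBu(60°) gauche 6.8; COOH(240°)/iPr(180°) gauche 4.4 → 16.2 kJ/mol.
iPr at 240° (eclipsed): H(0°)/H(0°) eclipsed 4.0; CH3(120°)/tBu(120°) eclipsed 15.6; COOH(240°)/iPr(240°) eclipsed 17.0 → 36.6 kJ/mol.
iPr at 300° (staggered): CH3(120°)/tBu(180°) gauche 6.8; COOH(240°)/iPr(300°) gauche 4.4; COOH(240°)/tBu(180°) gauche 6.2 → 17.4 kJ/mol.
Max at 240° (36.6 kJ/mol), min at 60° (11.2 kJ/mol); barrier = 25.4 kJ/mol.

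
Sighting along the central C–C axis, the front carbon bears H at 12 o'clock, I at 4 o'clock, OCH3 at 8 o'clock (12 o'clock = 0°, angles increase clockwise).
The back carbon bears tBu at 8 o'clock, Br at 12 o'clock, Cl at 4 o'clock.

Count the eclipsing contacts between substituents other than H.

Non-H eclipsing pairs: I(120°)/Cl(120°); OCH3(240°)/tBu(240°) — 2 interactions.

2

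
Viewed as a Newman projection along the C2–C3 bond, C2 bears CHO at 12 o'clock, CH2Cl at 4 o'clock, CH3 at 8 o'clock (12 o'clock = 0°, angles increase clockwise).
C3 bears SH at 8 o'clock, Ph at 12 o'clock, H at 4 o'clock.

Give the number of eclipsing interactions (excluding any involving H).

Non-H eclipsing pairs: CHO(0°)/Ph(0°); CH3(240°)/SH(240°) — 2 interactions.

2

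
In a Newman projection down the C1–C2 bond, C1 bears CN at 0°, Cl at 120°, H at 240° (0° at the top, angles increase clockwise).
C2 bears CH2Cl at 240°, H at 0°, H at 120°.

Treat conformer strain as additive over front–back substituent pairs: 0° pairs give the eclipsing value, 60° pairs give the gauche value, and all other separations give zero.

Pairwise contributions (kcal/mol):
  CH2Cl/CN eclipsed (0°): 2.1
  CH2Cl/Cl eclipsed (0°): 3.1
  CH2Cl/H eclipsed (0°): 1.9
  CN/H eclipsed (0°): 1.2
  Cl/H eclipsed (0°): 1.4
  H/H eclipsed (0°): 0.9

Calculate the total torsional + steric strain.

4.5 kcal/mol

This conformer (eclipsed): CN(0°)/H(0°) eclipsed 1.2; Cl(120°)/H(120°) eclipsed 1.4; H(240°)/CH2Cl(240°) eclipsed 1.9 → 4.5 kcal/mol.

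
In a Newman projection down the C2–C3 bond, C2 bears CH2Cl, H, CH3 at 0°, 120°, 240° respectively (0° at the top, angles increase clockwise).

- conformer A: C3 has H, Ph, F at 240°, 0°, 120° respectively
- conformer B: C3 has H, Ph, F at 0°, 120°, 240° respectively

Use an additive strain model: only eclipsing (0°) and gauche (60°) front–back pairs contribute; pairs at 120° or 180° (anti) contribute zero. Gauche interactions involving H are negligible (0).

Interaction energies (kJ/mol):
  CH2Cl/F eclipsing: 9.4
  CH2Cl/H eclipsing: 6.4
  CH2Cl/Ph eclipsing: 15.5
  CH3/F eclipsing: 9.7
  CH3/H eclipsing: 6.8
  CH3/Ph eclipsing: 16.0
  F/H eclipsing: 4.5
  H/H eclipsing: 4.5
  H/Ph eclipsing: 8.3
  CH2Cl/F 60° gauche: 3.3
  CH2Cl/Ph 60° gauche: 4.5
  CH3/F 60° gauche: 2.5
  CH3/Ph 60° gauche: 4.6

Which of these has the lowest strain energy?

A (eclipsed): CH2Cl–Ph eclipsed, H–F eclipsed, CH3–H eclipsed; 15.5 + 4.5 + 6.8 = 26.8 kJ/mol.
B (eclipsed): CH2Cl–H eclipsed, H–Ph eclipsed, CH3–F eclipsed; 6.4 + 8.3 + 9.7 = 24.4 kJ/mol.
B has the lowest total (24.4 kJ/mol).

B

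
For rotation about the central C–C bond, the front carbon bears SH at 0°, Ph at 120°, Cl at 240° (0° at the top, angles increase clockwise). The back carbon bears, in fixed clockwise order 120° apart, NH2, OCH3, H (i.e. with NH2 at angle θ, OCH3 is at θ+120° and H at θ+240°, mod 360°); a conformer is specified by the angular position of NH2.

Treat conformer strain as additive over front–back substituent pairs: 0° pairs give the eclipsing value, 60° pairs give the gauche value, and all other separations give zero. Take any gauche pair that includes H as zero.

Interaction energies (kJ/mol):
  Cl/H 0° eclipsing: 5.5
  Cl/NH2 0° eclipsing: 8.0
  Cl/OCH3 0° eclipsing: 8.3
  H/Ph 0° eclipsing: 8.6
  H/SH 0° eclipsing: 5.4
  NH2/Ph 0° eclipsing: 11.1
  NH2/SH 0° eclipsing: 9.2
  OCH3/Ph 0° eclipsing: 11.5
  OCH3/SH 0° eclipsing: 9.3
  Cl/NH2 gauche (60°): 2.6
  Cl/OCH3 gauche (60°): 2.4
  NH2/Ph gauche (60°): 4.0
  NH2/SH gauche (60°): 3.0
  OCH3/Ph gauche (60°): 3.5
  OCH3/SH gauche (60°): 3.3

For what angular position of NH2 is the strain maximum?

NH2 at 0° (eclipsed): SH(0°)/NH2(0°) eclipsed 9.2; Ph(120°)/OCH3(120°) eclipsed 11.5; Cl(240°)/H(240°) eclipsed 5.5 → 26.2 kJ/mol.
NH2 at 60° (staggered): SH(0°)/NH2(60°) gauche 3.0; Ph(120°)/NH2(60°) gauche 4.0; Ph(120°)/OCH3(180°) gauche 3.5; Cl(240°)/OCH3(180°) gauche 2.4 → 12.9 kJ/mol.
NH2 at 120° (eclipsed): SH(0°)/H(0°) eclipsed 5.4; Ph(120°)/NH2(120°) eclipsed 11.1; Cl(240°)/OCH3(240°) eclipsed 8.3 → 24.8 kJ/mol.
NH2 at 180° (staggered): SH(0°)/OCH3(300°) gauche 3.3; Ph(120°)/NH2(180°) gauche 4.0; Cl(240°)/NH2(180°) gauche 2.6; Cl(240°)/OCH3(300°) gauche 2.4 → 12.3 kJ/mol.
NH2 at 240° (eclipsed): SH(0°)/OCH3(0°) eclipsed 9.3; Ph(120°)/H(120°) eclipsed 8.6; Cl(240°)/NH2(240°) eclipsed 8.0 → 25.9 kJ/mol.
NH2 at 300° (staggered): SH(0°)/NH2(300°) gauche 3.0; SH(0°)/OCH3(60°) gauche 3.3; Ph(120°)/OCH3(60°) gauche 3.5; Cl(240°)/NH2(300°) gauche 2.6 → 12.4 kJ/mol.
The maximum (26.2 kJ/mol) occurs with NH2 at 0°.

0°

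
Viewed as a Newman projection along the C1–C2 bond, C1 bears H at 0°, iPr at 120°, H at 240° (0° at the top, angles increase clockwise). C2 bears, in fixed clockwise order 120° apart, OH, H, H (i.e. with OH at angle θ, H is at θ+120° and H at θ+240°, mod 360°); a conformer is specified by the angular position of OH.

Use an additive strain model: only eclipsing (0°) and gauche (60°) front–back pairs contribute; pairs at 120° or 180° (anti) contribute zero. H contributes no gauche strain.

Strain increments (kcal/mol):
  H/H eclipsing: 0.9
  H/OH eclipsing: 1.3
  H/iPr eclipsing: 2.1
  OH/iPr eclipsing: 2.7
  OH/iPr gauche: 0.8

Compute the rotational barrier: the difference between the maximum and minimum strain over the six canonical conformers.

OH at 0° (eclipsed): H(0°)/OH(0°) eclipsed 1.3; iPr(120°)/H(120°) eclipsed 2.1; H(240°)/H(240°) eclipsed 0.9 → 4.3 kcal/mol.
OH at 60° (staggered): iPr(120°)/OH(60°) gauche 0.8 → 0.8 kcal/mol.
OH at 120° (eclipsed): H(0°)/H(0°) eclipsed 0.9; iPr(120°)/OH(120°) eclipsed 2.7; H(240°)/H(240°) eclipsed 0.9 → 4.5 kcal/mol.
OH at 180° (staggered): iPr(120°)/OH(180°) gauche 0.8 → 0.8 kcal/mol.
OH at 240° (eclipsed): H(0°)/H(0°) eclipsed 0.9; iPr(120°)/H(120°) eclipsed 2.1; H(240°)/OH(240°) eclipsed 1.3 → 4.3 kcal/mol.
OH at 300° (staggered): no non-H gauche contacts → 0.0 kcal/mol.
Max at 120° (4.5 kcal/mol), min at 300° (0.0 kcal/mol); barrier = 4.5 kcal/mol.

4.5 kcal/mol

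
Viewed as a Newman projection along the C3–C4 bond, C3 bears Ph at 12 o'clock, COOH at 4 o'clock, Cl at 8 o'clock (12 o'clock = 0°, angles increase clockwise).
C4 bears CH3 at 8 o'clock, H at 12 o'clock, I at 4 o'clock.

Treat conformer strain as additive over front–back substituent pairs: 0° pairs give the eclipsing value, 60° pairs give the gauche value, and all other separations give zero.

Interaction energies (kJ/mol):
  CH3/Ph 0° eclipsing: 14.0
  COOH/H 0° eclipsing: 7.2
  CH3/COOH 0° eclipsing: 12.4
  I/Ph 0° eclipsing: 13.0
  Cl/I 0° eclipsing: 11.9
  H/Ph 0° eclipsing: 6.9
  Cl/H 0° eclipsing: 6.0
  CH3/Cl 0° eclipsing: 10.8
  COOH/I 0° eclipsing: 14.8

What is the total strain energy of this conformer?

32.5 kJ/mol

This conformer is eclipsed. Ph at 0° is eclipsed with H at 0° (6.9); COOH at 120° is eclipsed with I at 120° (14.8); Cl at 240° is eclipsed with CH3 at 240° (10.8). Total 32.5 kJ/mol.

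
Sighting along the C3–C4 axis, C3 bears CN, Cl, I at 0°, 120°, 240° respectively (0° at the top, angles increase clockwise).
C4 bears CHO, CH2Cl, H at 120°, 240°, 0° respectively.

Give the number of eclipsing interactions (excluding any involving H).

Non-H eclipsing pairs: Cl(120°)/CHO(120°); I(240°)/CH2Cl(240°) — 2 interactions.

2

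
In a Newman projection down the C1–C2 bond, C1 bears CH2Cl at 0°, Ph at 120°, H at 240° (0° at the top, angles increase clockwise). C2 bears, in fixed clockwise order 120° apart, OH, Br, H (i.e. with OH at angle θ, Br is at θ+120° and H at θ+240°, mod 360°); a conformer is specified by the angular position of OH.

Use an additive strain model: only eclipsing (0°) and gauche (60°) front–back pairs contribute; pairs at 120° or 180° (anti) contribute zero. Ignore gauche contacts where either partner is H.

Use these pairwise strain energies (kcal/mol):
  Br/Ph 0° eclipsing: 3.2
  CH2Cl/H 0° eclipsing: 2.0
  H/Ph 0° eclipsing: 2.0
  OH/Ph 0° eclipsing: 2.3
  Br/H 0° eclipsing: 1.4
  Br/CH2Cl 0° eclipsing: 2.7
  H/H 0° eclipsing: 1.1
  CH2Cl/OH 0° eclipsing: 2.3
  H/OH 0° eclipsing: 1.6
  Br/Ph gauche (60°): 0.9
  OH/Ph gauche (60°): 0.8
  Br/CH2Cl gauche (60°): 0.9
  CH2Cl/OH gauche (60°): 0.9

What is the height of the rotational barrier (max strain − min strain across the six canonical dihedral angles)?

4.9 kcal/mol

OH at 0° (eclipsed): CH2Cl–OH eclipsed, Ph–Br eclipsed, H–H eclipsed; 2.3 + 3.2 + 1.1 = 6.6 kcal/mol.
OH at 60° (staggered): CH2Cl–OH gauche, Ph–OH gauche, Ph–Br gauche; 0.9 + 0.8 + 0.9 = 2.6 kcal/mol.
OH at 120° (eclipsed): CH2Cl–H eclipsed, Ph–OH eclipsed, H–Br eclipsed; 2.0 + 2.3 + 1.4 = 5.7 kcal/mol.
OH at 180° (staggered): CH2Cl–Br gauche, Ph–OH gauche; 0.9 + 0.8 = 1.7 kcal/mol.
OH at 240° (eclipsed): CH2Cl–Br eclipsed, Ph–H eclipsed, H–OH eclipsed; 2.7 + 2.0 + 1.6 = 6.3 kcal/mol.
OH at 300° (staggered): CH2Cl–OH gauche, CH2Cl–Br gauche, Ph–Br gauche; 0.9 + 0.9 + 0.9 = 2.7 kcal/mol.
Max at 0° (6.6 kcal/mol), min at 180° (1.7 kcal/mol); barrier = 4.9 kcal/mol.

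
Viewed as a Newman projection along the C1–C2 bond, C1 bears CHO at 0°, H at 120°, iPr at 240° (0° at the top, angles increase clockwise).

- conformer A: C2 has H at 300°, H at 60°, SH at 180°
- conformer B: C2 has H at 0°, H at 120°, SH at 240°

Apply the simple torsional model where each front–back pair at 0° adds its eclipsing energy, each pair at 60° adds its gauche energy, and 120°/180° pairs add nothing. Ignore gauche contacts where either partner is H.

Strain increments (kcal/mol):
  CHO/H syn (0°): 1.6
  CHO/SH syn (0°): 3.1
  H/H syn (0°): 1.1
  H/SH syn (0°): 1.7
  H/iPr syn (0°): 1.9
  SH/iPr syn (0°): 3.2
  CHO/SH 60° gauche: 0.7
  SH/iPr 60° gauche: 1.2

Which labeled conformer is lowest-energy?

A (staggered): iPr(240°)/SH(180°) gauche 1.2 → 1.2 kcal/mol.
B (eclipsed): CHO(0°)/H(0°) eclipsed 1.6; H(120°)/H(120°) eclipsed 1.1; iPr(240°)/SH(240°) eclipsed 3.2 → 5.9 kcal/mol.
A has the lowest total (1.2 kcal/mol).

A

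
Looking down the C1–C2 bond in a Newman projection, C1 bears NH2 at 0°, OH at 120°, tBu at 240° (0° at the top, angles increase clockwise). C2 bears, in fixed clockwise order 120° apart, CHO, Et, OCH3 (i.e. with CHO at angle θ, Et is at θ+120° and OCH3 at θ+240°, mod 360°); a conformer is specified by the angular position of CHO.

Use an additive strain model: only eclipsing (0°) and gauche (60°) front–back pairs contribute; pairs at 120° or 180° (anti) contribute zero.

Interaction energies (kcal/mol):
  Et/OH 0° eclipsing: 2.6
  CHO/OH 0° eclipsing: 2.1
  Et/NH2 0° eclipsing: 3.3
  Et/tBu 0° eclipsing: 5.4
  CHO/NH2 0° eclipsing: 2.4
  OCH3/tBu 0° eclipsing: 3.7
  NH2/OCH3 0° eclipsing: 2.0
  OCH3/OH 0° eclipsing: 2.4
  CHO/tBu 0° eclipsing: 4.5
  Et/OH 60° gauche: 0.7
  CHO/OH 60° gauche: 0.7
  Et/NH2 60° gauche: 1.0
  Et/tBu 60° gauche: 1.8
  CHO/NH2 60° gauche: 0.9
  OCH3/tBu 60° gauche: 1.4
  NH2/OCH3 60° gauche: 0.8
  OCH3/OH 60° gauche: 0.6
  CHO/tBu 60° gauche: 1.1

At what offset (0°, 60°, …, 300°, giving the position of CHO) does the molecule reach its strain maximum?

240°

CHO at 0° (eclipsed): NH2–CHO eclipsed, OH–Et eclipsed, tBu–OCH3 eclipsed; 2.4 + 2.6 + 3.7 = 8.7 kcal/mol.
CHO at 60° (staggered): NH2–CHO gauche, NH2–OCH3 gauche, OH–CHO gauche, OH–Et gauche, tBu–Et gauche, tBu–OCH3 gauche; 0.9 + 0.8 + 0.7 + 0.7 + 1.8 + 1.4 = 6.3 kcal/mol.
CHO at 120° (eclipsed): NH2–OCH3 eclipsed, OH–CHO eclipsed, tBu–Et eclipsed; 2.0 + 2.1 + 5.4 = 9.5 kcal/mol.
CHO at 180° (staggered): NH2–Et gauche, NH2–OCH3 gauche, OH–CHO gauche, OH–OCH3 gauche, tBu–CHO gauche, tBu–Et gauche; 1.0 + 0.8 + 0.7 + 0.6 + 1.1 + 1.8 = 6.0 kcal/mol.
CHO at 240° (eclipsed): NH2–Et eclipsed, OH–OCH3 eclipsed, tBu–CHO eclipsed; 3.3 + 2.4 + 4.5 = 10.2 kcal/mol.
CHO at 300° (staggered): NH2–CHO gauche, NH2–Et gauche, OH–Et gauche, OH–OCH3 gauche, tBu–CHO gauche, tBu–OCH3 gauche; 0.9 + 1.0 + 0.7 + 0.6 + 1.1 + 1.4 = 5.7 kcal/mol.
The maximum (10.2 kcal/mol) occurs with CHO at 240°.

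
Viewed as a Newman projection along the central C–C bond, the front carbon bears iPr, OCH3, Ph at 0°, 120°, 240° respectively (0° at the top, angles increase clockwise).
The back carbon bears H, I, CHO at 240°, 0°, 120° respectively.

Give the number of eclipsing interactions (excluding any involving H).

Non-H eclipsing pairs: iPr(0°)/I(0°); OCH3(120°)/CHO(120°) — 2 interactions.

2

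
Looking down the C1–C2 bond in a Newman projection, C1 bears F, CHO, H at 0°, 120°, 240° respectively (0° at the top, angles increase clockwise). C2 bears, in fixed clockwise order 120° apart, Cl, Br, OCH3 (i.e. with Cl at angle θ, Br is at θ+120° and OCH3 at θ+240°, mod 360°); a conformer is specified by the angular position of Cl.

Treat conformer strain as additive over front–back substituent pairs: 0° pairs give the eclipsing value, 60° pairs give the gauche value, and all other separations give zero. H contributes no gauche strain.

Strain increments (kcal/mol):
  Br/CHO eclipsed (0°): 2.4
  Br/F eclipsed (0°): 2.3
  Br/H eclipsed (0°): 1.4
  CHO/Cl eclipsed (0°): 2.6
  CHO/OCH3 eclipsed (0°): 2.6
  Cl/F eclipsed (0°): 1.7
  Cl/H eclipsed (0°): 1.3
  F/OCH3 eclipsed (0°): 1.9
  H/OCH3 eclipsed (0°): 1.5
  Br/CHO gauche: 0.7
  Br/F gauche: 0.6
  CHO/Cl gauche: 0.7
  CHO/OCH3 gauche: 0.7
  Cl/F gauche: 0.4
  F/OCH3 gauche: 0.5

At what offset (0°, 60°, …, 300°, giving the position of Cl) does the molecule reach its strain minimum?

60°

Cl at 0° is eclipsed. F at 0° is eclipsed with Cl at 0° (1.7); CHO at 120° is eclipsed with Br at 120° (2.4); H at 240° is eclipsed with OCH3 at 240° (1.5). Total 5.6 kcal/mol.
Cl at 60° is staggered. F at 0° is gauche with Cl at 60° (0.4); F at 0° is gauche with OCH3 at 300° (0.5); CHO at 120° is gauche with Cl at 60° (0.7); CHO at 120° is gauche with Br at 180° (0.7). Total 2.3 kcal/mol.
Cl at 120° is eclipsed. F at 0° is eclipsed with OCH3 at 0° (1.9); CHO at 120° is eclipsed with Cl at 120° (2.6); H at 240° is eclipsed with Br at 240° (1.4). Total 5.9 kcal/mol.
Cl at 180° is staggered. F at 0° is gauche with Br at 300° (0.6); F at 0° is gauche with OCH3 at 60° (0.5); CHO at 120° is gauche with Cl at 180° (0.7); CHO at 120° is gauche with OCH3 at 60° (0.7). Total 2.5 kcal/mol.
Cl at 240° is eclipsed. F at 0° is eclipsed with Br at 0° (2.3); CHO at 120° is eclipsed with OCH3 at 120° (2.6); H at 240° is eclipsed with Cl at 240° (1.3). Total 6.2 kcal/mol.
Cl at 300° is staggered. F at 0° is gauche with Cl at 300° (0.4); F at 0° is gauche with Br at 60° (0.6); CHO at 120° is gauche with Br at 60° (0.7); CHO at 120° is gauche with OCH3 at 180° (0.7). Total 2.4 kcal/mol.
The minimum (2.3 kcal/mol) occurs with Cl at 60°.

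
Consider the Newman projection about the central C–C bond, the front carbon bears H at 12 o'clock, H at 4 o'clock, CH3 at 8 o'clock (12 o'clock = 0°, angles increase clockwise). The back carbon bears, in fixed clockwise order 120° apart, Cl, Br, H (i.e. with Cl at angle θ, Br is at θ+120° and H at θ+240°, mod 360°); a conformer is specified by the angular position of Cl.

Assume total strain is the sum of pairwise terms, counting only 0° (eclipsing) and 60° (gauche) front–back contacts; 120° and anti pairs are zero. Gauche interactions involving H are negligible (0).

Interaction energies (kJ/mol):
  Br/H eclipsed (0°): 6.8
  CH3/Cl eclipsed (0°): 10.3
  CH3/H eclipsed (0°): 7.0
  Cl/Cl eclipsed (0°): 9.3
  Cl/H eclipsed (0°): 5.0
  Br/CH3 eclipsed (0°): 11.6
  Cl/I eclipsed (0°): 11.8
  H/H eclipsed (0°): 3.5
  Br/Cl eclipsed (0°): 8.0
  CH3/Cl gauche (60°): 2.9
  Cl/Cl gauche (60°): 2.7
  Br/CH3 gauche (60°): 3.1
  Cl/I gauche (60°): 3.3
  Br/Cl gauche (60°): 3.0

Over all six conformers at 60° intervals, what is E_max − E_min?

17.7 kJ/mol

Cl at 0° (eclipsed): H(0°)/Cl(0°) eclipsed 5.0; H(120°)/Br(120°) eclipsed 6.8; CH3(240°)/H(240°) eclipsed 7.0 → 18.8 kJ/mol.
Cl at 60° (staggered): CH3(240°)/Br(180°) gauche 3.1 → 3.1 kJ/mol.
Cl at 120° (eclipsed): H(0°)/H(0°) eclipsed 3.5; H(120°)/Cl(120°) eclipsed 5.0; CH3(240°)/Br(240°) eclipsed 11.6 → 20.1 kJ/mol.
Cl at 180° (staggered): CH3(240°)/Cl(180°) gauche 2.9; CH3(240°)/Br(300°) gauche 3.1 → 6.0 kJ/mol.
Cl at 240° (eclipsed): H(0°)/Br(0°) eclipsed 6.8; H(120°)/H(120°) eclipsed 3.5; CH3(240°)/Cl(240°) eclipsed 10.3 → 20.6 kJ/mol.
Cl at 300° (staggered): CH3(240°)/Cl(300°) gauche 2.9 → 2.9 kJ/mol.
Max at 240° (20.6 kJ/mol), min at 300° (2.9 kJ/mol); barrier = 17.7 kJ/mol.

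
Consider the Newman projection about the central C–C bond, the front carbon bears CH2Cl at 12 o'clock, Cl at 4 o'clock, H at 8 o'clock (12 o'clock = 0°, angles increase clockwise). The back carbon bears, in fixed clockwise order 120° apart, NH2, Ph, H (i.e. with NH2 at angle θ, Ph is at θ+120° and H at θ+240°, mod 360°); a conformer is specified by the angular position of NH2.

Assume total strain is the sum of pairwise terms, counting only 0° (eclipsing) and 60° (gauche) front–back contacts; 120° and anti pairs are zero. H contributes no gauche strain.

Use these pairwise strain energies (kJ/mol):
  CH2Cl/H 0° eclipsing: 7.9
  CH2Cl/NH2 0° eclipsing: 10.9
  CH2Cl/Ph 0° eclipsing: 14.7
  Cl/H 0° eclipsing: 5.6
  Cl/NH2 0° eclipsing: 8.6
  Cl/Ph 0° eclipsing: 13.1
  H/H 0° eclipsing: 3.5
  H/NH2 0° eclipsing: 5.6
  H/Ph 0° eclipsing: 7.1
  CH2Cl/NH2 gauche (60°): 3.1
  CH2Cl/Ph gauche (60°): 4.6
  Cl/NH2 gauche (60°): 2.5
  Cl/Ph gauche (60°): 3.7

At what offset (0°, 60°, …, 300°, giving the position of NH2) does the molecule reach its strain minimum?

180°

NH2 at 0° is eclipsed. CH2Cl at 0° is eclipsed with NH2 at 0° (10.9); Cl at 120° is eclipsed with Ph at 120° (13.1); H at 240° is eclipsed with H at 240° (3.5). Total 27.5 kJ/mol.
NH2 at 60° is staggered. CH2Cl at 0° is gauche with NH2 at 60° (3.1); Cl at 120° is gauche with NH2 at 60° (2.5); Cl at 120° is gauche with Ph at 180° (3.7). Total 9.3 kJ/mol.
NH2 at 120° is eclipsed. CH2Cl at 0° is eclipsed with H at 0° (7.9); Cl at 120° is eclipsed with NH2 at 120° (8.6); H at 240° is eclipsed with Ph at 240° (7.1). Total 23.6 kJ/mol.
NH2 at 180° is staggered. CH2Cl at 0° is gauche with Ph at 300° (4.6); Cl at 120° is gauche with NH2 at 180° (2.5). Total 7.1 kJ/mol.
NH2 at 240° is eclipsed. CH2Cl at 0° is eclipsed with Ph at 0° (14.7); Cl at 120° is eclipsed with H at 120° (5.6); H at 240° is eclipsed with NH2 at 240° (5.6). Total 25.9 kJ/mol.
NH2 at 300° is staggered. CH2Cl at 0° is gauche with NH2 at 300° (3.1); CH2Cl at 0° is gauche with Ph at 60° (4.6); Cl at 120° is gauche with Ph at 60° (3.7). Total 11.4 kJ/mol.
The minimum (7.1 kJ/mol) occurs with NH2 at 180°.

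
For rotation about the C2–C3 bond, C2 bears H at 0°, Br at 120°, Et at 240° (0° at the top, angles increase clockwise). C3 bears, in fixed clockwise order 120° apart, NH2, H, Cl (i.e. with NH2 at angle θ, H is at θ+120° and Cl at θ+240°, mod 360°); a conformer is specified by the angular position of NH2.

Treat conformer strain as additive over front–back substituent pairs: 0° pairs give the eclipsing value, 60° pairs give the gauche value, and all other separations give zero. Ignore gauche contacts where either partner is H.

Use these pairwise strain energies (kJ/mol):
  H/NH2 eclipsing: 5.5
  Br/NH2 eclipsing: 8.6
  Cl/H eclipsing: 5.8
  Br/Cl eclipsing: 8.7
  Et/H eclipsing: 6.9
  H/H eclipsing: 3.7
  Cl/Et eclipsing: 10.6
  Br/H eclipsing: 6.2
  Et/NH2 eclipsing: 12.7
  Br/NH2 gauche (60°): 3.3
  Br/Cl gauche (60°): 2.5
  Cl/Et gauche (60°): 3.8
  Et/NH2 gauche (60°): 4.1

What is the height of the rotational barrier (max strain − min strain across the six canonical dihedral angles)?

18.0 kJ/mol

NH2 at 0° (eclipsed): H–NH2 eclipsed, Br–H eclipsed, Et–Cl eclipsed; 5.5 + 6.2 + 10.6 = 22.3 kJ/mol.
NH2 at 60° (staggered): Br–NH2 gauche, Et–Cl gauche; 3.3 + 3.8 = 7.1 kJ/mol.
NH2 at 120° (eclipsed): H–Cl eclipsed, Br–NH2 eclipsed, Et–H eclipsed; 5.8 + 8.6 + 6.9 = 21.3 kJ/mol.
NH2 at 180° (staggered): Br–NH2 gauche, Br–Cl gauche, Et–NH2 gauche; 3.3 + 2.5 + 4.1 = 9.9 kJ/mol.
NH2 at 240° (eclipsed): H–H eclipsed, Br–Cl eclipsed, Et–NH2 eclipsed; 3.7 + 8.7 + 12.7 = 25.1 kJ/mol.
NH2 at 300° (staggered): Br–Cl gauche, Et–NH2 gauche, Et–Cl gauche; 2.5 + 4.1 + 3.8 = 10.4 kJ/mol.
Max at 240° (25.1 kJ/mol), min at 60° (7.1 kJ/mol); barrier = 18.0 kJ/mol.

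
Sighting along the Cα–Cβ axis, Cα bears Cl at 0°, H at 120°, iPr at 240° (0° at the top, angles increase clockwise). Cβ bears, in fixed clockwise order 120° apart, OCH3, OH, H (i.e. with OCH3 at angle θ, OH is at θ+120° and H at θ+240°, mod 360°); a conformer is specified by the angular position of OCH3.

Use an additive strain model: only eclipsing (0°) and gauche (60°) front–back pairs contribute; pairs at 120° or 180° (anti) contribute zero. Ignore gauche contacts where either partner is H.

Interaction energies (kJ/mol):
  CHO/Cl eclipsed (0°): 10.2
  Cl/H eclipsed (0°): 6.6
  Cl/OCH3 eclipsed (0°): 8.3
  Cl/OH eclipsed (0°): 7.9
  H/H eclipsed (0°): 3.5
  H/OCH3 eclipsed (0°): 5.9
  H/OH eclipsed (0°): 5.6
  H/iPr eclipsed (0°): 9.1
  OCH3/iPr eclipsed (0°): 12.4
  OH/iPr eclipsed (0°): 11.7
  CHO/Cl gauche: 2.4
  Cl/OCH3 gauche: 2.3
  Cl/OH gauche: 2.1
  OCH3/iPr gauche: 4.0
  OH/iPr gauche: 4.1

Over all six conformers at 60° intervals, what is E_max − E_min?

17.8 kJ/mol

OCH3 at 0° is eclipsed. Cl at 0° is eclipsed with OCH3 at 0° (8.3); H at 120° is eclipsed with OH at 120° (5.6); iPr at 240° is eclipsed with H at 240° (9.1). Total 23.0 kJ/mol.
OCH3 at 60° is staggered. Cl at 0° is gauche with OCH3 at 60° (2.3); iPr at 240° is gauche with OH at 180° (4.1). Total 6.4 kJ/mol.
OCH3 at 120° is eclipsed. Cl at 0° is eclipsed with H at 0° (6.6); H at 120° is eclipsed with OCH3 at 120° (5.9); iPr at 240° is eclipsed with OH at 240° (11.7). Total 24.2 kJ/mol.
OCH3 at 180° is staggered. Cl at 0° is gauche with OH at 300° (2.1); iPr at 240° is gauche with OCH3 at 180° (4.0); iPr at 240° is gauche with OH at 300° (4.1). Total 10.2 kJ/mol.
OCH3 at 240° is eclipsed. Cl at 0° is eclipsed with OH at 0° (7.9); H at 120° is eclipsed with H at 120° (3.5); iPr at 240° is eclipsed with OCH3 at 240° (12.4). Total 23.8 kJ/mol.
OCH3 at 300° is staggered. Cl at 0° is gauche with OCH3 at 300° (2.3); Cl at 0° is gauche with OH at 60° (2.1); iPr at 240° is gauche with OCH3 at 300° (4.0). Total 8.4 kJ/mol.
Max at 120° (24.2 kJ/mol), min at 60° (6.4 kJ/mol); barrier = 17.8 kJ/mol.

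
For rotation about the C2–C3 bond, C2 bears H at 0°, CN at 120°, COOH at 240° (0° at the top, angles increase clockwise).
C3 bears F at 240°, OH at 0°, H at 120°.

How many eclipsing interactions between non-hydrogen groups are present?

1

Non-H eclipsing pairs: COOH(240°)/F(240°) — 1 interaction.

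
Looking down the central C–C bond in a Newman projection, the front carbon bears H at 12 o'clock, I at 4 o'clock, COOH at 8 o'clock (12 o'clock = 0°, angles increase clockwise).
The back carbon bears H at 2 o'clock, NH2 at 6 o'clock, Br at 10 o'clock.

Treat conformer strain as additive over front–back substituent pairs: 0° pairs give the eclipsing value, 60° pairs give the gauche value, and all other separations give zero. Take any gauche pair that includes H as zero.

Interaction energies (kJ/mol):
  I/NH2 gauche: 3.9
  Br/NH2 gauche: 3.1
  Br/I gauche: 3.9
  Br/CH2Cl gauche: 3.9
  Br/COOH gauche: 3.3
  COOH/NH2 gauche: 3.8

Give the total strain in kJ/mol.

This conformer (staggered): I–NH2 gauche, COOH–NH2 gauche, COOH–Br gauche; 3.9 + 3.8 + 3.3 = 11.0 kJ/mol.

11.0 kJ/mol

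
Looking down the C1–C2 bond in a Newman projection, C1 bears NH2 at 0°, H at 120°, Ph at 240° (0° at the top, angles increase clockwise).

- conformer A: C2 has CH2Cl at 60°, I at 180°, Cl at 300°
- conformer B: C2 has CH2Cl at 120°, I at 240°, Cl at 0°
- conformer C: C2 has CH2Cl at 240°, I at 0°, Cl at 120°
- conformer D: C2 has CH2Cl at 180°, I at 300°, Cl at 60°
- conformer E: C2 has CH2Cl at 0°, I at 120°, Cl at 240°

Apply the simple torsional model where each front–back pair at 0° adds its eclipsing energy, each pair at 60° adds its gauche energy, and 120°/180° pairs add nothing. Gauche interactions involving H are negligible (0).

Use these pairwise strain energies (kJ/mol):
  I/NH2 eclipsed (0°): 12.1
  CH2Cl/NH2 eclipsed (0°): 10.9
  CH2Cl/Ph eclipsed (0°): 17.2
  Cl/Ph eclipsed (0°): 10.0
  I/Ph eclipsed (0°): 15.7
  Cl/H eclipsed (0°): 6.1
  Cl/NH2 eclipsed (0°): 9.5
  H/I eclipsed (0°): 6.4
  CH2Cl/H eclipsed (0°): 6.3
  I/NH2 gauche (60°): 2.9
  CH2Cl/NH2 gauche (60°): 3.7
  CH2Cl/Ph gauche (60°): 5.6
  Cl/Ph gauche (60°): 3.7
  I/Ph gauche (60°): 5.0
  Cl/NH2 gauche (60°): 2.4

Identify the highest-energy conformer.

A (staggered): NH2–CH2Cl gauche, NH2–Cl gauche, Ph–I gauche, Ph–Cl gauche; 3.7 + 2.4 + 5.0 + 3.7 = 14.8 kJ/mol.
B (eclipsed): NH2–Cl eclipsed, H–CH2Cl eclipsed, Ph–I eclipsed; 9.5 + 6.3 + 15.7 = 31.5 kJ/mol.
C (eclipsed): NH2–I eclipsed, H–Cl eclipsed, Ph–CH2Cl eclipsed; 12.1 + 6.1 + 17.2 = 35.4 kJ/mol.
D (staggered): NH2–I gauche, NH2–Cl gauche, Ph–CH2Cl gauche, Ph–I gauche; 2.9 + 2.4 + 5.6 + 5.0 = 15.9 kJ/mol.
E (eclipsed): NH2–CH2Cl eclipsed, H–I eclipsed, Ph–Cl eclipsed; 10.9 + 6.4 + 10.0 = 27.3 kJ/mol.
C has the highest total (35.4 kJ/mol).

C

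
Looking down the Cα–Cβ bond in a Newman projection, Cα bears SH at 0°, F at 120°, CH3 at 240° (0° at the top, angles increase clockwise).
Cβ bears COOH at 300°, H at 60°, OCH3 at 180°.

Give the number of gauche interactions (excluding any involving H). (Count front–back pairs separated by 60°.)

Non-H gauche pairs: SH(0°)/COOH(300°); F(120°)/OCH3(180°); CH3(240°)/COOH(300°); CH3(240°)/OCH3(180°) — 4 interactions.

4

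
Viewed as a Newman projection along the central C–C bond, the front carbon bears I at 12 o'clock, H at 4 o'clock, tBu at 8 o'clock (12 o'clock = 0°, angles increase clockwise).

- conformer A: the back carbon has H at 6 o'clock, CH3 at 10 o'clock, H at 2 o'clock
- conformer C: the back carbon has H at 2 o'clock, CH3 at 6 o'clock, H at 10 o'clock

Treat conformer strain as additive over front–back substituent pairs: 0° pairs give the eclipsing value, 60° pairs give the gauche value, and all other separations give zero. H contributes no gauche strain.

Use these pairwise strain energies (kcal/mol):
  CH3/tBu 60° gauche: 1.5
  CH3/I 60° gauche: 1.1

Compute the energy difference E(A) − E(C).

+1.1 kcal/mol

A (staggered): I(0°)/CH3(300°) gauche 1.1; tBu(240°)/CH3(300°) gauche 1.5 → 2.6 kcal/mol.
C (staggered): tBu(240°)/CH3(180°) gauche 1.5 → 1.5 kcal/mol.
E(A) − E(C) = 2.6 − 1.5 = +1.1 kcal/mol.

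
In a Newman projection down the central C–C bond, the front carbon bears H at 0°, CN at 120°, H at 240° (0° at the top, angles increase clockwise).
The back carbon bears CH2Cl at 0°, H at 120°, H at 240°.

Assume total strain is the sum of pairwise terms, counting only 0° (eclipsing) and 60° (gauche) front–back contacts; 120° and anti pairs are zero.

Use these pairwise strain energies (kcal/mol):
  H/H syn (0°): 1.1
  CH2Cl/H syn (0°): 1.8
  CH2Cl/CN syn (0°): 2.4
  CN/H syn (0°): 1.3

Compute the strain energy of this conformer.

This conformer is eclipsed. H at 0° is eclipsed with CH2Cl at 0° (1.8); CN at 120° is eclipsed with H at 120° (1.3); H at 240° is eclipsed with H at 240° (1.1). Total 4.2 kcal/mol.

4.2 kcal/mol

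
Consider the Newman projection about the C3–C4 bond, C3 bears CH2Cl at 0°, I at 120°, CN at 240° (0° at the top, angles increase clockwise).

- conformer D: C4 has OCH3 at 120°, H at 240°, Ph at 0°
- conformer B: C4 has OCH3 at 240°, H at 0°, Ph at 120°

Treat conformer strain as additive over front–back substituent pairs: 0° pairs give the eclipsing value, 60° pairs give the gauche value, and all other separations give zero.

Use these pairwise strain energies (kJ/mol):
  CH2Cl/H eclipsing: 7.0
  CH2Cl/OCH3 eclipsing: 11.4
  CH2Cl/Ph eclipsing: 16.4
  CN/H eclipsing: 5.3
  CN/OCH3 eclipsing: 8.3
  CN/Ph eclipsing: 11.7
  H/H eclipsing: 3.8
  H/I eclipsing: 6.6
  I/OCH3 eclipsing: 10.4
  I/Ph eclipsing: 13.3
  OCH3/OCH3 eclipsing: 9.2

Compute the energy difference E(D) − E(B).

D is eclipsed. CH2Cl at 0° is eclipsed with Ph at 0° (16.4); I at 120° is eclipsed with OCH3 at 120° (10.4); CN at 240° is eclipsed with H at 240° (5.3). Total 32.1 kJ/mol.
B is eclipsed. CH2Cl at 0° is eclipsed with H at 0° (7.0); I at 120° is eclipsed with Ph at 120° (13.3); CN at 240° is eclipsed with OCH3 at 240° (8.3). Total 28.6 kJ/mol.
E(D) − E(B) = 32.1 − 28.6 = +3.5 kJ/mol.

+3.5 kJ/mol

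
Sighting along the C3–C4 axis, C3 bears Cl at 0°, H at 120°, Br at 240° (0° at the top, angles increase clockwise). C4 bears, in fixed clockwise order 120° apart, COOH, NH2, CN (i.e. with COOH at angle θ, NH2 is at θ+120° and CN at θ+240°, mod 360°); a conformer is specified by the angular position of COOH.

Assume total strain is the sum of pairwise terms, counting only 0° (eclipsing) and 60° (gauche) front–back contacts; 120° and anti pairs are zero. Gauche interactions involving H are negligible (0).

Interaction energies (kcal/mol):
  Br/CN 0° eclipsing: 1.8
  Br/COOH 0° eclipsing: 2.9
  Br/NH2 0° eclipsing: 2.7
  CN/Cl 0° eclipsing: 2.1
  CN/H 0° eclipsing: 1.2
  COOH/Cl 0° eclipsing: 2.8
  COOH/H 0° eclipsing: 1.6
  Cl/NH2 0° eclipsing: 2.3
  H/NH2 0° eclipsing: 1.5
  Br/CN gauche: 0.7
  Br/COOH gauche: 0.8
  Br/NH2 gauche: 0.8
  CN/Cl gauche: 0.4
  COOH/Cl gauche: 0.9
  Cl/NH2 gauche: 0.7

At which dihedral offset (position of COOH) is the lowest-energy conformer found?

180°

COOH at 0° (eclipsed): Cl(0°)/COOH(0°) eclipsed 2.8; H(120°)/NH2(120°) eclipsed 1.5; Br(240°)/CN(240°) eclipsed 1.8 → 6.1 kcal/mol.
COOH at 60° (staggered): Cl(0°)/COOH(60°) gauche 0.9; Cl(0°)/CN(300°) gauche 0.4; Br(240°)/NH2(180°) gauche 0.8; Br(240°)/CN(300°) gauche 0.7 → 2.8 kcal/mol.
COOH at 120° (eclipsed): Cl(0°)/CN(0°) eclipsed 2.1; H(120°)/COOH(120°) eclipsed 1.6; Br(240°)/NH2(240°) eclipsed 2.7 → 6.4 kcal/mol.
COOH at 180° (staggered): Cl(0°)/NH2(300°) gauche 0.7; Cl(0°)/CN(60°) gauche 0.4; Br(240°)/COOH(180°) gauche 0.8; Br(240°)/NH2(300°) gauche 0.8 → 2.7 kcal/mol.
COOH at 240° (eclipsed): Cl(0°)/NH2(0°) eclipsed 2.3; H(120°)/CN(120°) eclipsed 1.2; Br(240°)/COOH(240°) eclipsed 2.9 → 6.4 kcal/mol.
COOH at 300° (staggered): Cl(0°)/COOH(300°) gauche 0.9; Cl(0°)/NH2(60°) gauche 0.7; Br(240°)/COOH(300°) gauche 0.8; Br(240°)/CN(180°) gauche 0.7 → 3.1 kcal/mol.
The minimum (2.7 kcal/mol) occurs with COOH at 180°.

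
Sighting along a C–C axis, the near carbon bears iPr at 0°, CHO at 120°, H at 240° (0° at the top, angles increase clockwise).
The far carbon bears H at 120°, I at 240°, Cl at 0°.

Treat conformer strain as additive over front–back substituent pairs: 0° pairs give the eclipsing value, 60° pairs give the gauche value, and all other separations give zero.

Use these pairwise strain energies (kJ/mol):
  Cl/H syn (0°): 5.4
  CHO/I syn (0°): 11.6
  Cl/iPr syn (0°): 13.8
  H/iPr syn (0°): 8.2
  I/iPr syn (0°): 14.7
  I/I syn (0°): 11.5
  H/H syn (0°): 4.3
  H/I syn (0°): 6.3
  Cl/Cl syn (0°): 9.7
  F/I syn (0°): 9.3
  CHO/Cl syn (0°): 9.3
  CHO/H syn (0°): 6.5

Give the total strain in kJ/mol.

26.6 kJ/mol

This conformer is eclipsed. iPr at 0° is eclipsed with Cl at 0° (13.8); CHO at 120° is eclipsed with H at 120° (6.5); H at 240° is eclipsed with I at 240° (6.3). Total 26.6 kJ/mol.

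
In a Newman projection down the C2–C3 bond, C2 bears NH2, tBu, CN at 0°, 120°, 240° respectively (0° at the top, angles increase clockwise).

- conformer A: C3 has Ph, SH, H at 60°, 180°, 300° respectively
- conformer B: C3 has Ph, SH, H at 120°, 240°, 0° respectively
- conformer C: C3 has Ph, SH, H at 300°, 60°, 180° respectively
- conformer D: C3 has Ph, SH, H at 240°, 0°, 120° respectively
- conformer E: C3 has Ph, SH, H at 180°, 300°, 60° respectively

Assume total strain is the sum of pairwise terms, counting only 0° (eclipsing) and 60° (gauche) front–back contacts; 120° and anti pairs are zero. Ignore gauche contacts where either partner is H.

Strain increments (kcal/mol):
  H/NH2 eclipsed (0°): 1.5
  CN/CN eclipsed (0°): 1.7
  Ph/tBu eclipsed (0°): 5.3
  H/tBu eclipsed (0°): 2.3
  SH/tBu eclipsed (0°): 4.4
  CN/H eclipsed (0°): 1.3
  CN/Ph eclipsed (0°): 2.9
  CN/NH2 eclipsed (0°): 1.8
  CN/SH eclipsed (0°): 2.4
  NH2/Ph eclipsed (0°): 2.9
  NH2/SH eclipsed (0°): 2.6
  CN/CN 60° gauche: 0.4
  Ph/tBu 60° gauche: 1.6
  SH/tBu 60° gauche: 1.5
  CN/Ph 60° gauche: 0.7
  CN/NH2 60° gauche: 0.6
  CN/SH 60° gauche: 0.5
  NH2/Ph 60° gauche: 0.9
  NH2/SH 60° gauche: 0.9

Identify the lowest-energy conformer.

A (staggered): NH2–Ph gauche, tBu–Ph gauche, tBu–SH gauche, CN–SH gauche; 0.9 + 1.6 + 1.5 + 0.5 = 4.5 kcal/mol.
B (eclipsed): NH2–H eclipsed, tBu–Ph eclipsed, CN–SH eclipsed; 1.5 + 5.3 + 2.4 = 9.2 kcal/mol.
C (staggered): NH2–Ph gauche, NH2–SH gauche, tBu–SH gauche, CN–Ph gauche; 0.9 + 0.9 + 1.5 + 0.7 = 4.0 kcal/mol.
D (eclipsed): NH2–SH eclipsed, tBu–H eclipsed, CN–Ph eclipsed; 2.6 + 2.3 + 2.9 = 7.8 kcal/mol.
E (staggered): NH2–SH gauche, tBu–Ph gauche, CN–Ph gauche, CN–SH gauche; 0.9 + 1.6 + 0.7 + 0.5 = 3.7 kcal/mol.
E has the lowest total (3.7 kcal/mol).

E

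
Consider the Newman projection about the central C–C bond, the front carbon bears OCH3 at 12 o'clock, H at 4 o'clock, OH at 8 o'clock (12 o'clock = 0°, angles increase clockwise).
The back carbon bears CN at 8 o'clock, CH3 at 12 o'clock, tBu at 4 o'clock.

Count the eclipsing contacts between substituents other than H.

Non-H eclipsing pairs: OCH3(0°)/CH3(0°); OH(240°)/CN(240°) — 2 interactions.

2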